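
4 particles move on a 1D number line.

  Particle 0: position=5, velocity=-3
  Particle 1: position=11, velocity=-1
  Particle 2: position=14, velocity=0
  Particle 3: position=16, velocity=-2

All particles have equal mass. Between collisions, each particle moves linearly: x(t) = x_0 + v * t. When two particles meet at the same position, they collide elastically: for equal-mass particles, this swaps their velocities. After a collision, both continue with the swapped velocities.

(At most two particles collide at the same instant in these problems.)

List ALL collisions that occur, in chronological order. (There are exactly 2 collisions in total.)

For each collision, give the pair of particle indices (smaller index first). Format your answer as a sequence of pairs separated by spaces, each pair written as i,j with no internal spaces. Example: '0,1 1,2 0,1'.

Answer: 2,3 1,2

Derivation:
Collision at t=1: particles 2 and 3 swap velocities; positions: p0=2 p1=10 p2=14 p3=14; velocities now: v0=-3 v1=-1 v2=-2 v3=0
Collision at t=5: particles 1 and 2 swap velocities; positions: p0=-10 p1=6 p2=6 p3=14; velocities now: v0=-3 v1=-2 v2=-1 v3=0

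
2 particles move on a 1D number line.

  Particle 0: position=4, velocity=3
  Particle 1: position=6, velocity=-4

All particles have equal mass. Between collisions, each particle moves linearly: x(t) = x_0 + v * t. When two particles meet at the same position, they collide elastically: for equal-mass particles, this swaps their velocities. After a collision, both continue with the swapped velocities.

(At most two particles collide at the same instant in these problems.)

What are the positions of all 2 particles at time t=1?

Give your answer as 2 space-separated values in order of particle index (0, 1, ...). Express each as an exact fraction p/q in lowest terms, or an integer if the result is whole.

Collision at t=2/7: particles 0 and 1 swap velocities; positions: p0=34/7 p1=34/7; velocities now: v0=-4 v1=3
Advance to t=1 (no further collisions before then); velocities: v0=-4 v1=3; positions = 2 7

Answer: 2 7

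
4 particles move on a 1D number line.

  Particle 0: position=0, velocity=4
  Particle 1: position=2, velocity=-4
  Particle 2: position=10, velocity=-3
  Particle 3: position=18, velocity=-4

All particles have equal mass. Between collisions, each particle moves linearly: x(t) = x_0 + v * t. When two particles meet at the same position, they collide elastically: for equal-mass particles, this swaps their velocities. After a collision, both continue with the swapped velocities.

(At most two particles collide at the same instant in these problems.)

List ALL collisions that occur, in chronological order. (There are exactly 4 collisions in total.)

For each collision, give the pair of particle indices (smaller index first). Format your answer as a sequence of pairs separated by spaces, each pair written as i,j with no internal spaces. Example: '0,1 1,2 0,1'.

Answer: 0,1 1,2 2,3 1,2

Derivation:
Collision at t=1/4: particles 0 and 1 swap velocities; positions: p0=1 p1=1 p2=37/4 p3=17; velocities now: v0=-4 v1=4 v2=-3 v3=-4
Collision at t=10/7: particles 1 and 2 swap velocities; positions: p0=-26/7 p1=40/7 p2=40/7 p3=86/7; velocities now: v0=-4 v1=-3 v2=4 v3=-4
Collision at t=9/4: particles 2 and 3 swap velocities; positions: p0=-7 p1=13/4 p2=9 p3=9; velocities now: v0=-4 v1=-3 v2=-4 v3=4
Collision at t=8: particles 1 and 2 swap velocities; positions: p0=-30 p1=-14 p2=-14 p3=32; velocities now: v0=-4 v1=-4 v2=-3 v3=4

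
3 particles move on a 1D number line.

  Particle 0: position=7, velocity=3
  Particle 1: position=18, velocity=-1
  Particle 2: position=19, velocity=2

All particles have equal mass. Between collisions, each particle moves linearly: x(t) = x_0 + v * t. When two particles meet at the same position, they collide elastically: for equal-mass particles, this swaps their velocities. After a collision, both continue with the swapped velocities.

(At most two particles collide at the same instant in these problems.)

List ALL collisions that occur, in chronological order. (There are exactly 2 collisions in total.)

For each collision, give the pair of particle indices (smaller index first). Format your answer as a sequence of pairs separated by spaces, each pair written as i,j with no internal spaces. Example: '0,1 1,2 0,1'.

Collision at t=11/4: particles 0 and 1 swap velocities; positions: p0=61/4 p1=61/4 p2=49/2; velocities now: v0=-1 v1=3 v2=2
Collision at t=12: particles 1 and 2 swap velocities; positions: p0=6 p1=43 p2=43; velocities now: v0=-1 v1=2 v2=3

Answer: 0,1 1,2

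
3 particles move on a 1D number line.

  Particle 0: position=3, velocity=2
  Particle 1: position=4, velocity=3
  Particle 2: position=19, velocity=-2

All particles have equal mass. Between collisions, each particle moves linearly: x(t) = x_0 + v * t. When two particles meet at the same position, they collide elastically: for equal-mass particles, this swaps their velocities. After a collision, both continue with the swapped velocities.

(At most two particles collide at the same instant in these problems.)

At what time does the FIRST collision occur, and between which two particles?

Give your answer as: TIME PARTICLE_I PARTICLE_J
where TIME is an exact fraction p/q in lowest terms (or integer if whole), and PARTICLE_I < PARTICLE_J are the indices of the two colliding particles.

Answer: 3 1 2

Derivation:
Pair (0,1): pos 3,4 vel 2,3 -> not approaching (rel speed -1 <= 0)
Pair (1,2): pos 4,19 vel 3,-2 -> gap=15, closing at 5/unit, collide at t=3
Earliest collision: t=3 between 1 and 2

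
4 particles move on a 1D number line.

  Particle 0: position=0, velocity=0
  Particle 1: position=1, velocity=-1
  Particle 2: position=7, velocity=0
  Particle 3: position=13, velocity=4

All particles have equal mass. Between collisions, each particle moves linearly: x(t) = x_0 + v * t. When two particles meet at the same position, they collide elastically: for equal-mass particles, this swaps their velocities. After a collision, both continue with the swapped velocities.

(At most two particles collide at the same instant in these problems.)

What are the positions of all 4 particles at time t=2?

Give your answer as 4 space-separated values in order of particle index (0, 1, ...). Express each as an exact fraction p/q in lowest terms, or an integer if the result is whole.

Answer: -1 0 7 21

Derivation:
Collision at t=1: particles 0 and 1 swap velocities; positions: p0=0 p1=0 p2=7 p3=17; velocities now: v0=-1 v1=0 v2=0 v3=4
Advance to t=2 (no further collisions before then); velocities: v0=-1 v1=0 v2=0 v3=4; positions = -1 0 7 21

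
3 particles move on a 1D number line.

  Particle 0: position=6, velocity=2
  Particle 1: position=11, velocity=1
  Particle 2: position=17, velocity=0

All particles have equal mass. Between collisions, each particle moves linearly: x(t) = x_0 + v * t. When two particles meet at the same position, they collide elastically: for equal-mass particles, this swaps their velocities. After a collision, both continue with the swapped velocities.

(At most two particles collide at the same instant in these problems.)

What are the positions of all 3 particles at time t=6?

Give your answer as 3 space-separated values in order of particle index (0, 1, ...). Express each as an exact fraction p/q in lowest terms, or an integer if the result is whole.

Answer: 17 17 18

Derivation:
Collision at t=5: particles 0 and 1 swap velocities; positions: p0=16 p1=16 p2=17; velocities now: v0=1 v1=2 v2=0
Collision at t=11/2: particles 1 and 2 swap velocities; positions: p0=33/2 p1=17 p2=17; velocities now: v0=1 v1=0 v2=2
Collision at t=6: particles 0 and 1 swap velocities; positions: p0=17 p1=17 p2=18; velocities now: v0=0 v1=1 v2=2
Advance to t=6 (no further collisions before then); velocities: v0=0 v1=1 v2=2; positions = 17 17 18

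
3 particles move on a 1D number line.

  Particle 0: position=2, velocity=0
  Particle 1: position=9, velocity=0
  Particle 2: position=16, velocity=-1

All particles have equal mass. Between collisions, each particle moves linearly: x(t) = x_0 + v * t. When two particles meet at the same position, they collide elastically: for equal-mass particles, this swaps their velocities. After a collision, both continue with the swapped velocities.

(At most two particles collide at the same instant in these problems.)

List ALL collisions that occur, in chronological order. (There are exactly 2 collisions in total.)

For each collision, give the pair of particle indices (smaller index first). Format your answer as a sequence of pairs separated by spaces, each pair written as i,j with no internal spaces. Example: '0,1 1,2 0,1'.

Answer: 1,2 0,1

Derivation:
Collision at t=7: particles 1 and 2 swap velocities; positions: p0=2 p1=9 p2=9; velocities now: v0=0 v1=-1 v2=0
Collision at t=14: particles 0 and 1 swap velocities; positions: p0=2 p1=2 p2=9; velocities now: v0=-1 v1=0 v2=0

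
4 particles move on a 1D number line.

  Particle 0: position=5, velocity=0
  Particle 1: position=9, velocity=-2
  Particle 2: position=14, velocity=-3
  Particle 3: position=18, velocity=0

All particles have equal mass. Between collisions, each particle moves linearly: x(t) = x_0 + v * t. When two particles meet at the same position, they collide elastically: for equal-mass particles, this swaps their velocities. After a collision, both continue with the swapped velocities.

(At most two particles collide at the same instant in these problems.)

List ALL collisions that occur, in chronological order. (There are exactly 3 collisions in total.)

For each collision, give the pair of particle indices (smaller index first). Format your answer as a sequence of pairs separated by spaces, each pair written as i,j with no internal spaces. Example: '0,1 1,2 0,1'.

Collision at t=2: particles 0 and 1 swap velocities; positions: p0=5 p1=5 p2=8 p3=18; velocities now: v0=-2 v1=0 v2=-3 v3=0
Collision at t=3: particles 1 and 2 swap velocities; positions: p0=3 p1=5 p2=5 p3=18; velocities now: v0=-2 v1=-3 v2=0 v3=0
Collision at t=5: particles 0 and 1 swap velocities; positions: p0=-1 p1=-1 p2=5 p3=18; velocities now: v0=-3 v1=-2 v2=0 v3=0

Answer: 0,1 1,2 0,1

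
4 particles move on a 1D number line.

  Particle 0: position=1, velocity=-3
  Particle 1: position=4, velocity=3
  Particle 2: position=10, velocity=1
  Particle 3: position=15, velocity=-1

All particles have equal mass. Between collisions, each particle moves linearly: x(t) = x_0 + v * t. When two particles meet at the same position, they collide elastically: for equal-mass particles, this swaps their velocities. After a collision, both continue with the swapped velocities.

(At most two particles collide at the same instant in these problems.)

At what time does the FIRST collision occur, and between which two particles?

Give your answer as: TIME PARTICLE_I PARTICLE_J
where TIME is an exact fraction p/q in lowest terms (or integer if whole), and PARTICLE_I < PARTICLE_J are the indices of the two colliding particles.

Answer: 5/2 2 3

Derivation:
Pair (0,1): pos 1,4 vel -3,3 -> not approaching (rel speed -6 <= 0)
Pair (1,2): pos 4,10 vel 3,1 -> gap=6, closing at 2/unit, collide at t=3
Pair (2,3): pos 10,15 vel 1,-1 -> gap=5, closing at 2/unit, collide at t=5/2
Earliest collision: t=5/2 between 2 and 3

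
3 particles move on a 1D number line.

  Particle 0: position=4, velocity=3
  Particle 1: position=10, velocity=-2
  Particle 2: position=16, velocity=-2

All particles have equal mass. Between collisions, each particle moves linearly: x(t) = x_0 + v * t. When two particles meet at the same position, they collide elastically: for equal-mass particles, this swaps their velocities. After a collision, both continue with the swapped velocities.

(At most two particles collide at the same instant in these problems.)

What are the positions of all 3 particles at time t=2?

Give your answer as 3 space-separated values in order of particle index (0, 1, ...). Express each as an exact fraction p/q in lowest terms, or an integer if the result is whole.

Collision at t=6/5: particles 0 and 1 swap velocities; positions: p0=38/5 p1=38/5 p2=68/5; velocities now: v0=-2 v1=3 v2=-2
Advance to t=2 (no further collisions before then); velocities: v0=-2 v1=3 v2=-2; positions = 6 10 12

Answer: 6 10 12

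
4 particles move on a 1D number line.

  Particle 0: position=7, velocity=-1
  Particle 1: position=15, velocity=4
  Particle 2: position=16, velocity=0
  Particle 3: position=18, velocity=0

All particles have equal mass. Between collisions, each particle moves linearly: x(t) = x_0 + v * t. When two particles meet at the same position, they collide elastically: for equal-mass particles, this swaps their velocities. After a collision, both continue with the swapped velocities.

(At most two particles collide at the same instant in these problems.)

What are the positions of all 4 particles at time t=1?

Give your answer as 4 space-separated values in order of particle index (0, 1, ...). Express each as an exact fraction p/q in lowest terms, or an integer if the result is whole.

Answer: 6 16 18 19

Derivation:
Collision at t=1/4: particles 1 and 2 swap velocities; positions: p0=27/4 p1=16 p2=16 p3=18; velocities now: v0=-1 v1=0 v2=4 v3=0
Collision at t=3/4: particles 2 and 3 swap velocities; positions: p0=25/4 p1=16 p2=18 p3=18; velocities now: v0=-1 v1=0 v2=0 v3=4
Advance to t=1 (no further collisions before then); velocities: v0=-1 v1=0 v2=0 v3=4; positions = 6 16 18 19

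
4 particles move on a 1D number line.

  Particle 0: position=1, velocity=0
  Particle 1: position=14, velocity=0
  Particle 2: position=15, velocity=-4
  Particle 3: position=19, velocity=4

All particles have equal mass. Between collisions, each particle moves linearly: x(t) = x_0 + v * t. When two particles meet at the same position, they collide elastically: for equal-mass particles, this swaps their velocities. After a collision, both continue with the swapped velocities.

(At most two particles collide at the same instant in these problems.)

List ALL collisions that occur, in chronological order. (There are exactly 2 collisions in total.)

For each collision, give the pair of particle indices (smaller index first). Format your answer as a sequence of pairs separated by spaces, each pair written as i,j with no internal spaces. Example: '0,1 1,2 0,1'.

Collision at t=1/4: particles 1 and 2 swap velocities; positions: p0=1 p1=14 p2=14 p3=20; velocities now: v0=0 v1=-4 v2=0 v3=4
Collision at t=7/2: particles 0 and 1 swap velocities; positions: p0=1 p1=1 p2=14 p3=33; velocities now: v0=-4 v1=0 v2=0 v3=4

Answer: 1,2 0,1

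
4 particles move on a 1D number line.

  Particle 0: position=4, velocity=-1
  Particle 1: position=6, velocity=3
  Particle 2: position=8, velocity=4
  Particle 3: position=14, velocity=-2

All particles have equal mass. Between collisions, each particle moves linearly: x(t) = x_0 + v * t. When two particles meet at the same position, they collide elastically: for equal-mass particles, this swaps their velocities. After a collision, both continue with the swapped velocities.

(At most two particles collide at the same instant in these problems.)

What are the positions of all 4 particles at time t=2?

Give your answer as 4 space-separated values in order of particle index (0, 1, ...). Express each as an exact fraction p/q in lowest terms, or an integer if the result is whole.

Answer: 2 10 12 16

Derivation:
Collision at t=1: particles 2 and 3 swap velocities; positions: p0=3 p1=9 p2=12 p3=12; velocities now: v0=-1 v1=3 v2=-2 v3=4
Collision at t=8/5: particles 1 and 2 swap velocities; positions: p0=12/5 p1=54/5 p2=54/5 p3=72/5; velocities now: v0=-1 v1=-2 v2=3 v3=4
Advance to t=2 (no further collisions before then); velocities: v0=-1 v1=-2 v2=3 v3=4; positions = 2 10 12 16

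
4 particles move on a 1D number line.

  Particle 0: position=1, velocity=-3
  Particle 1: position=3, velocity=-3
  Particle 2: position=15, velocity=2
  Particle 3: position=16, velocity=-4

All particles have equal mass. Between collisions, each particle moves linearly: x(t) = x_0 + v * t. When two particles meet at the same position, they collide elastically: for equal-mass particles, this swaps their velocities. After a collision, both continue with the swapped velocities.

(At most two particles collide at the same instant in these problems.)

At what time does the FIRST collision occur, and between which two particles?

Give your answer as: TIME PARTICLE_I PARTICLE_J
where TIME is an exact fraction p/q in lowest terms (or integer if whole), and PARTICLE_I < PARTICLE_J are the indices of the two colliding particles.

Answer: 1/6 2 3

Derivation:
Pair (0,1): pos 1,3 vel -3,-3 -> not approaching (rel speed 0 <= 0)
Pair (1,2): pos 3,15 vel -3,2 -> not approaching (rel speed -5 <= 0)
Pair (2,3): pos 15,16 vel 2,-4 -> gap=1, closing at 6/unit, collide at t=1/6
Earliest collision: t=1/6 between 2 and 3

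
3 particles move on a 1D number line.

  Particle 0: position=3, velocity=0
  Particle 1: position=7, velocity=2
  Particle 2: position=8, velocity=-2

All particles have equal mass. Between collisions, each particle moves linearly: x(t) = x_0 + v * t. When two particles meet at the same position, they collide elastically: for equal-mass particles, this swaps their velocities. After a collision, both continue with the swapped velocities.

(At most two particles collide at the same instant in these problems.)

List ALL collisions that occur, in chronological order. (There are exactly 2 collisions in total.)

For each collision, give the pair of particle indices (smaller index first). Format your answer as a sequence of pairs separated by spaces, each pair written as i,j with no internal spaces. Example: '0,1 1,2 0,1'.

Answer: 1,2 0,1

Derivation:
Collision at t=1/4: particles 1 and 2 swap velocities; positions: p0=3 p1=15/2 p2=15/2; velocities now: v0=0 v1=-2 v2=2
Collision at t=5/2: particles 0 and 1 swap velocities; positions: p0=3 p1=3 p2=12; velocities now: v0=-2 v1=0 v2=2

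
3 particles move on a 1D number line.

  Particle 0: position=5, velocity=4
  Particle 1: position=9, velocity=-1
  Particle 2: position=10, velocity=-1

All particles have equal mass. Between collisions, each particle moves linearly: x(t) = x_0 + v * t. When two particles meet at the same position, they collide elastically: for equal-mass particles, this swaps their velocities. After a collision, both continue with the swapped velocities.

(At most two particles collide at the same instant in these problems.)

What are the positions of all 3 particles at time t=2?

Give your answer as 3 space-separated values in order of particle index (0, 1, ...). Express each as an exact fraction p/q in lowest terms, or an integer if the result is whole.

Answer: 7 8 13

Derivation:
Collision at t=4/5: particles 0 and 1 swap velocities; positions: p0=41/5 p1=41/5 p2=46/5; velocities now: v0=-1 v1=4 v2=-1
Collision at t=1: particles 1 and 2 swap velocities; positions: p0=8 p1=9 p2=9; velocities now: v0=-1 v1=-1 v2=4
Advance to t=2 (no further collisions before then); velocities: v0=-1 v1=-1 v2=4; positions = 7 8 13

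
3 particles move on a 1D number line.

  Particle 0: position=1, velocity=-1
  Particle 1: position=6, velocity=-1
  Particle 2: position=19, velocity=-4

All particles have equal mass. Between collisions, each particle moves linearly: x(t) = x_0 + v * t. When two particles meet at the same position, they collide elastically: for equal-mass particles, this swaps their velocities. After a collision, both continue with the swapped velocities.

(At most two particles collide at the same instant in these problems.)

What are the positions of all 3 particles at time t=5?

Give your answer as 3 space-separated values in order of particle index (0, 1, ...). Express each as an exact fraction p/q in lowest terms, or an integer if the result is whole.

Answer: -4 -1 1

Derivation:
Collision at t=13/3: particles 1 and 2 swap velocities; positions: p0=-10/3 p1=5/3 p2=5/3; velocities now: v0=-1 v1=-4 v2=-1
Advance to t=5 (no further collisions before then); velocities: v0=-1 v1=-4 v2=-1; positions = -4 -1 1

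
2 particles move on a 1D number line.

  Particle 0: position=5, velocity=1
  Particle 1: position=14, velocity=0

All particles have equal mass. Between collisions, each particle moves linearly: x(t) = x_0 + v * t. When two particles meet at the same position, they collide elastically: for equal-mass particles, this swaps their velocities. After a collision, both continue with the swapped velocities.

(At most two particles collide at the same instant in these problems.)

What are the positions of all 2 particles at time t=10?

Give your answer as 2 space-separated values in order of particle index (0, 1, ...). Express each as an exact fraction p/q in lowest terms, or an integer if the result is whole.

Answer: 14 15

Derivation:
Collision at t=9: particles 0 and 1 swap velocities; positions: p0=14 p1=14; velocities now: v0=0 v1=1
Advance to t=10 (no further collisions before then); velocities: v0=0 v1=1; positions = 14 15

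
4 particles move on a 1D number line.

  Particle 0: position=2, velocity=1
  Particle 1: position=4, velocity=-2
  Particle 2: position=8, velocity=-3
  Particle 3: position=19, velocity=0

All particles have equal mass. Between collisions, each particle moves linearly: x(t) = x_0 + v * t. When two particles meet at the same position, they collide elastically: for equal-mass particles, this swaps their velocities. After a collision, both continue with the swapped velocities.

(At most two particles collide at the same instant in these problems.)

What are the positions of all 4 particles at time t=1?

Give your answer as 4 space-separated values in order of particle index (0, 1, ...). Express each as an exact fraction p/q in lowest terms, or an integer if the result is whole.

Answer: 2 3 5 19

Derivation:
Collision at t=2/3: particles 0 and 1 swap velocities; positions: p0=8/3 p1=8/3 p2=6 p3=19; velocities now: v0=-2 v1=1 v2=-3 v3=0
Advance to t=1 (no further collisions before then); velocities: v0=-2 v1=1 v2=-3 v3=0; positions = 2 3 5 19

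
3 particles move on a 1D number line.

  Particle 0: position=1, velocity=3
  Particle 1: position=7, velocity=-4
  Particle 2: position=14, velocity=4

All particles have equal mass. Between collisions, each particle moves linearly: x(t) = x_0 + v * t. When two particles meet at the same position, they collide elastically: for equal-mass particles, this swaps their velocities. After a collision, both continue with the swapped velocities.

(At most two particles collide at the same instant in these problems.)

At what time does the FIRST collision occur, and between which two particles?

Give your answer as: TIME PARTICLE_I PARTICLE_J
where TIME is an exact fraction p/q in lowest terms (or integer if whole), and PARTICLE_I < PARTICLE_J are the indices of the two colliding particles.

Pair (0,1): pos 1,7 vel 3,-4 -> gap=6, closing at 7/unit, collide at t=6/7
Pair (1,2): pos 7,14 vel -4,4 -> not approaching (rel speed -8 <= 0)
Earliest collision: t=6/7 between 0 and 1

Answer: 6/7 0 1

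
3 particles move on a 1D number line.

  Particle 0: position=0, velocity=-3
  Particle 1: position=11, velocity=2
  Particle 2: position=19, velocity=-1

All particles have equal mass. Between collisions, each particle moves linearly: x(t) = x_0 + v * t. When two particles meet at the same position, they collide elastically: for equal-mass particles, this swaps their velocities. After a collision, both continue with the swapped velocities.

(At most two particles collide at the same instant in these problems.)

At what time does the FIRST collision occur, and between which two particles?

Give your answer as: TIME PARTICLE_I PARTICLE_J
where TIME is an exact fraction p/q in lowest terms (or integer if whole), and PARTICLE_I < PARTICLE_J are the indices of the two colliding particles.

Answer: 8/3 1 2

Derivation:
Pair (0,1): pos 0,11 vel -3,2 -> not approaching (rel speed -5 <= 0)
Pair (1,2): pos 11,19 vel 2,-1 -> gap=8, closing at 3/unit, collide at t=8/3
Earliest collision: t=8/3 between 1 and 2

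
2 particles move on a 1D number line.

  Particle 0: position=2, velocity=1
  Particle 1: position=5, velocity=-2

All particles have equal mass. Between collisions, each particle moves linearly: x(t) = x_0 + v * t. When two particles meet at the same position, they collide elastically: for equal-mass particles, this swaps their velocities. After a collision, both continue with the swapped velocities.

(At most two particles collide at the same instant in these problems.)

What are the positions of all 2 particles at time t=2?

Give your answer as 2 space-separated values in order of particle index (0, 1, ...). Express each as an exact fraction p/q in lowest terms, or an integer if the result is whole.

Collision at t=1: particles 0 and 1 swap velocities; positions: p0=3 p1=3; velocities now: v0=-2 v1=1
Advance to t=2 (no further collisions before then); velocities: v0=-2 v1=1; positions = 1 4

Answer: 1 4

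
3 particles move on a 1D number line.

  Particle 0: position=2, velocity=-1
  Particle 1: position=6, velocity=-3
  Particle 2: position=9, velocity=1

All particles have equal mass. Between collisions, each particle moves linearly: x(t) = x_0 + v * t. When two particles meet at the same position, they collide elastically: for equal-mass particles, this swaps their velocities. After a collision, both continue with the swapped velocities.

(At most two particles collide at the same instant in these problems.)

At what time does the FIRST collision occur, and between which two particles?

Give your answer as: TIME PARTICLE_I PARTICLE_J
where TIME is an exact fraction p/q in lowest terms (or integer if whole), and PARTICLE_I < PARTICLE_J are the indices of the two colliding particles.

Answer: 2 0 1

Derivation:
Pair (0,1): pos 2,6 vel -1,-3 -> gap=4, closing at 2/unit, collide at t=2
Pair (1,2): pos 6,9 vel -3,1 -> not approaching (rel speed -4 <= 0)
Earliest collision: t=2 between 0 and 1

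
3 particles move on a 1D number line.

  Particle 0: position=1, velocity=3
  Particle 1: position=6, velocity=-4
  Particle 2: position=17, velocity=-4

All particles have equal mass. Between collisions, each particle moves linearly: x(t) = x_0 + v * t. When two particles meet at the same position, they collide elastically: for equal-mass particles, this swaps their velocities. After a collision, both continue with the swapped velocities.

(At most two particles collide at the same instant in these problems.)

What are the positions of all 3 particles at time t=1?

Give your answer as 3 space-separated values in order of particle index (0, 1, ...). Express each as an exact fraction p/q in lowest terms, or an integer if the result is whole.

Answer: 2 4 13

Derivation:
Collision at t=5/7: particles 0 and 1 swap velocities; positions: p0=22/7 p1=22/7 p2=99/7; velocities now: v0=-4 v1=3 v2=-4
Advance to t=1 (no further collisions before then); velocities: v0=-4 v1=3 v2=-4; positions = 2 4 13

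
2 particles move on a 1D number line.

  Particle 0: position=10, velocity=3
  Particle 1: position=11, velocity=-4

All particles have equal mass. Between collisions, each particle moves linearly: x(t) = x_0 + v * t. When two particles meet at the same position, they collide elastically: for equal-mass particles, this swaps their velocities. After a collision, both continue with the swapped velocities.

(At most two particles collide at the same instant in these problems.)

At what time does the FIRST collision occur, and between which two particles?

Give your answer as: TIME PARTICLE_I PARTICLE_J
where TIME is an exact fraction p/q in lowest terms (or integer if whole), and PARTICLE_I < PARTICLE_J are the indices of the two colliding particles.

Answer: 1/7 0 1

Derivation:
Pair (0,1): pos 10,11 vel 3,-4 -> gap=1, closing at 7/unit, collide at t=1/7
Earliest collision: t=1/7 between 0 and 1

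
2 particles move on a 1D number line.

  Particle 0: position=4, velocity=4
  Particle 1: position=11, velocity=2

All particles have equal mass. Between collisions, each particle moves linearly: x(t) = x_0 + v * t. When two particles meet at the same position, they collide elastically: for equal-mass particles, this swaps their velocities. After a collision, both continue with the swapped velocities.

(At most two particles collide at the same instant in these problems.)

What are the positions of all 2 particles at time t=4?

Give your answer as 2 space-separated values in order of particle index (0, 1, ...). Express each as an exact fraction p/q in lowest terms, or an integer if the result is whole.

Collision at t=7/2: particles 0 and 1 swap velocities; positions: p0=18 p1=18; velocities now: v0=2 v1=4
Advance to t=4 (no further collisions before then); velocities: v0=2 v1=4; positions = 19 20

Answer: 19 20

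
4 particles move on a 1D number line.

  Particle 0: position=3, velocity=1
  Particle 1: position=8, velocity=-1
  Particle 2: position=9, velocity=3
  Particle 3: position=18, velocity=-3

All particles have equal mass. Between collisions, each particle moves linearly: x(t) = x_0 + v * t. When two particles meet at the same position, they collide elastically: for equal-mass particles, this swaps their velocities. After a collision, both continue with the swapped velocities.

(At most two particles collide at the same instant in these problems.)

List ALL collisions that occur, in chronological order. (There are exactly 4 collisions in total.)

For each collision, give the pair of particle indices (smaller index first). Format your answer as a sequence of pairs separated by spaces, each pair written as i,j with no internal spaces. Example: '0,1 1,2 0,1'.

Answer: 2,3 0,1 1,2 0,1

Derivation:
Collision at t=3/2: particles 2 and 3 swap velocities; positions: p0=9/2 p1=13/2 p2=27/2 p3=27/2; velocities now: v0=1 v1=-1 v2=-3 v3=3
Collision at t=5/2: particles 0 and 1 swap velocities; positions: p0=11/2 p1=11/2 p2=21/2 p3=33/2; velocities now: v0=-1 v1=1 v2=-3 v3=3
Collision at t=15/4: particles 1 and 2 swap velocities; positions: p0=17/4 p1=27/4 p2=27/4 p3=81/4; velocities now: v0=-1 v1=-3 v2=1 v3=3
Collision at t=5: particles 0 and 1 swap velocities; positions: p0=3 p1=3 p2=8 p3=24; velocities now: v0=-3 v1=-1 v2=1 v3=3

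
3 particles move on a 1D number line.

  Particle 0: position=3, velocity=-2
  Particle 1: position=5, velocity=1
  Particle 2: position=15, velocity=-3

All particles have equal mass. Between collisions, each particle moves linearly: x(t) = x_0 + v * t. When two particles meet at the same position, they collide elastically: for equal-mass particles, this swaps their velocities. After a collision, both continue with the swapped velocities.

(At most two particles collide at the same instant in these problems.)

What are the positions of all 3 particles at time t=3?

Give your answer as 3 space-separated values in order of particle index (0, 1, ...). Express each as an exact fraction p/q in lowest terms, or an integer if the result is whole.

Answer: -3 6 8

Derivation:
Collision at t=5/2: particles 1 and 2 swap velocities; positions: p0=-2 p1=15/2 p2=15/2; velocities now: v0=-2 v1=-3 v2=1
Advance to t=3 (no further collisions before then); velocities: v0=-2 v1=-3 v2=1; positions = -3 6 8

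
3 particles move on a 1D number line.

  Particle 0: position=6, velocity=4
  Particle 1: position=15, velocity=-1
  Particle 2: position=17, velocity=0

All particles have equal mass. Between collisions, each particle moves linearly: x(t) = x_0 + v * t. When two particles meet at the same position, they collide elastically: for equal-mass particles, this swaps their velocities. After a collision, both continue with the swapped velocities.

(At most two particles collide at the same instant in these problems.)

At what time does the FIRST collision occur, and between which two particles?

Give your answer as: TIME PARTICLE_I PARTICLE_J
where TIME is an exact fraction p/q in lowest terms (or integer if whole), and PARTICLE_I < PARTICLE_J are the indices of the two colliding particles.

Answer: 9/5 0 1

Derivation:
Pair (0,1): pos 6,15 vel 4,-1 -> gap=9, closing at 5/unit, collide at t=9/5
Pair (1,2): pos 15,17 vel -1,0 -> not approaching (rel speed -1 <= 0)
Earliest collision: t=9/5 between 0 and 1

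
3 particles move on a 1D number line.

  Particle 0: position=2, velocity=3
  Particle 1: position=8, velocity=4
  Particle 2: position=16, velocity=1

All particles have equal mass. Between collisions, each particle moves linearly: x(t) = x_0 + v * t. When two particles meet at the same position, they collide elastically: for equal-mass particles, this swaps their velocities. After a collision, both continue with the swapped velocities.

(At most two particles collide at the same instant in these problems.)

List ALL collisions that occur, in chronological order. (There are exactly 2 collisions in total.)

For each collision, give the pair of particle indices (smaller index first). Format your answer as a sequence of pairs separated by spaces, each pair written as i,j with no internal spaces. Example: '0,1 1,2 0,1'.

Answer: 1,2 0,1

Derivation:
Collision at t=8/3: particles 1 and 2 swap velocities; positions: p0=10 p1=56/3 p2=56/3; velocities now: v0=3 v1=1 v2=4
Collision at t=7: particles 0 and 1 swap velocities; positions: p0=23 p1=23 p2=36; velocities now: v0=1 v1=3 v2=4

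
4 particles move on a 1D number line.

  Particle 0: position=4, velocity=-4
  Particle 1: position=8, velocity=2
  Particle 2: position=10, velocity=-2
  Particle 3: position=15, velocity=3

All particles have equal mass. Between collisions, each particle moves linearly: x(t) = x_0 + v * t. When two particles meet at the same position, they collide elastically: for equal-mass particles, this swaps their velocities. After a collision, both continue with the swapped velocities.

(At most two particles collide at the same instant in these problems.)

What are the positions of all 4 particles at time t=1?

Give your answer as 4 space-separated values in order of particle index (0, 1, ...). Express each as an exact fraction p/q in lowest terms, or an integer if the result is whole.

Answer: 0 8 10 18

Derivation:
Collision at t=1/2: particles 1 and 2 swap velocities; positions: p0=2 p1=9 p2=9 p3=33/2; velocities now: v0=-4 v1=-2 v2=2 v3=3
Advance to t=1 (no further collisions before then); velocities: v0=-4 v1=-2 v2=2 v3=3; positions = 0 8 10 18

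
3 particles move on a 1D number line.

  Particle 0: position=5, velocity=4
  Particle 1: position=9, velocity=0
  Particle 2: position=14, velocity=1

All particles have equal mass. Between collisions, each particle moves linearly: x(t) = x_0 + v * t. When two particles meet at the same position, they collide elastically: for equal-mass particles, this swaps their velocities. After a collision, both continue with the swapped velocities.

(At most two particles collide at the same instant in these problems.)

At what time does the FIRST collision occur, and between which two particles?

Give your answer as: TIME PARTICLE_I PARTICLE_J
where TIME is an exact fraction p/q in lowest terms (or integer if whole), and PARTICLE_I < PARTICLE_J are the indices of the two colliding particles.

Pair (0,1): pos 5,9 vel 4,0 -> gap=4, closing at 4/unit, collide at t=1
Pair (1,2): pos 9,14 vel 0,1 -> not approaching (rel speed -1 <= 0)
Earliest collision: t=1 between 0 and 1

Answer: 1 0 1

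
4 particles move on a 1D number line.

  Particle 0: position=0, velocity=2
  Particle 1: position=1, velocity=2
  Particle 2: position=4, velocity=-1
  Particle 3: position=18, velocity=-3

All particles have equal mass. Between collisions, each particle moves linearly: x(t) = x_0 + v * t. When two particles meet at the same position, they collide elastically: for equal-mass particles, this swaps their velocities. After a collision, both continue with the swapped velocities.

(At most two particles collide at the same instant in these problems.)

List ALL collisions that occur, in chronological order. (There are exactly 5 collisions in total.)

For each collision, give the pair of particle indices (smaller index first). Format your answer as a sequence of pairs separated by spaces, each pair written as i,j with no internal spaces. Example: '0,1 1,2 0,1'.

Collision at t=1: particles 1 and 2 swap velocities; positions: p0=2 p1=3 p2=3 p3=15; velocities now: v0=2 v1=-1 v2=2 v3=-3
Collision at t=4/3: particles 0 and 1 swap velocities; positions: p0=8/3 p1=8/3 p2=11/3 p3=14; velocities now: v0=-1 v1=2 v2=2 v3=-3
Collision at t=17/5: particles 2 and 3 swap velocities; positions: p0=3/5 p1=34/5 p2=39/5 p3=39/5; velocities now: v0=-1 v1=2 v2=-3 v3=2
Collision at t=18/5: particles 1 and 2 swap velocities; positions: p0=2/5 p1=36/5 p2=36/5 p3=41/5; velocities now: v0=-1 v1=-3 v2=2 v3=2
Collision at t=7: particles 0 and 1 swap velocities; positions: p0=-3 p1=-3 p2=14 p3=15; velocities now: v0=-3 v1=-1 v2=2 v3=2

Answer: 1,2 0,1 2,3 1,2 0,1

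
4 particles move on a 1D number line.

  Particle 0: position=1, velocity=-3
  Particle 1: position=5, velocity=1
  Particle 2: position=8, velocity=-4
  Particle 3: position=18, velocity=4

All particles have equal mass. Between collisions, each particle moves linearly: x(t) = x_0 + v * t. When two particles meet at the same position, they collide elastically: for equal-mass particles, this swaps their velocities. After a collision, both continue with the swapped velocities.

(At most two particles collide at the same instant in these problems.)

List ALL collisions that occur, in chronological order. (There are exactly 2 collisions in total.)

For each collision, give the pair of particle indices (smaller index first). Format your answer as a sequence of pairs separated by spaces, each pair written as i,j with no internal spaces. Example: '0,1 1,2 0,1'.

Answer: 1,2 0,1

Derivation:
Collision at t=3/5: particles 1 and 2 swap velocities; positions: p0=-4/5 p1=28/5 p2=28/5 p3=102/5; velocities now: v0=-3 v1=-4 v2=1 v3=4
Collision at t=7: particles 0 and 1 swap velocities; positions: p0=-20 p1=-20 p2=12 p3=46; velocities now: v0=-4 v1=-3 v2=1 v3=4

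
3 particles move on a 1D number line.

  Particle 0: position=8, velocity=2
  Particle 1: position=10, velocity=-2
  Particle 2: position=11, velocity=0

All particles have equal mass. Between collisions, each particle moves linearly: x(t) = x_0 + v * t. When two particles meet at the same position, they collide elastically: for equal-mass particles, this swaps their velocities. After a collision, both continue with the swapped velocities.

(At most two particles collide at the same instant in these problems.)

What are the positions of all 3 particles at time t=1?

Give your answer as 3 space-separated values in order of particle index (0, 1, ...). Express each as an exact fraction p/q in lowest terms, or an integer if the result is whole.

Collision at t=1/2: particles 0 and 1 swap velocities; positions: p0=9 p1=9 p2=11; velocities now: v0=-2 v1=2 v2=0
Advance to t=1 (no further collisions before then); velocities: v0=-2 v1=2 v2=0; positions = 8 10 11

Answer: 8 10 11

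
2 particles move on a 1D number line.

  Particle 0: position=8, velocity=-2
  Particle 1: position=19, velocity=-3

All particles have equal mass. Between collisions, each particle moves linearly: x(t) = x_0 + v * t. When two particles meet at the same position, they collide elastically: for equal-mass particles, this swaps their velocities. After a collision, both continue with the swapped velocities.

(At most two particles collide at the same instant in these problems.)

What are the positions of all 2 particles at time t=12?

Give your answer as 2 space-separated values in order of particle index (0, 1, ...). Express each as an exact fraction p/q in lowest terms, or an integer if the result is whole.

Collision at t=11: particles 0 and 1 swap velocities; positions: p0=-14 p1=-14; velocities now: v0=-3 v1=-2
Advance to t=12 (no further collisions before then); velocities: v0=-3 v1=-2; positions = -17 -16

Answer: -17 -16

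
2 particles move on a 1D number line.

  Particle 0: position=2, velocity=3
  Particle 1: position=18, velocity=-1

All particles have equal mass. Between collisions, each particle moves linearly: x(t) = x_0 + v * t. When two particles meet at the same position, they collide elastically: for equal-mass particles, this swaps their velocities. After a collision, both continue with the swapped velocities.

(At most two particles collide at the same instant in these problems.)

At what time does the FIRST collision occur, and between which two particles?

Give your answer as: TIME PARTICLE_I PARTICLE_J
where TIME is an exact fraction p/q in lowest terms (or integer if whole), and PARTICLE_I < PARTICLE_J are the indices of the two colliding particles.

Answer: 4 0 1

Derivation:
Pair (0,1): pos 2,18 vel 3,-1 -> gap=16, closing at 4/unit, collide at t=4
Earliest collision: t=4 between 0 and 1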